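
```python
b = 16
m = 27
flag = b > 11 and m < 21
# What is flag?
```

Trace:
`b = 16` → b = 16
`m = 27` → m = 27
`flag = b > 11 and m < 21` → flag = False
So flag = False

Answer: False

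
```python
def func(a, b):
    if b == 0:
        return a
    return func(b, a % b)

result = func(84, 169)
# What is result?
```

func(84, 169) -> func(169, 84) -> func(84, 1) -> func(1, 0) -> 1

Answer: 1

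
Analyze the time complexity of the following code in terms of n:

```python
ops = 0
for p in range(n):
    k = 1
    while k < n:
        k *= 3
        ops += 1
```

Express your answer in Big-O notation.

Each loop level contributes: n × log n. Multiplying the contributions gives O(n log n).

Answer: O(n log n)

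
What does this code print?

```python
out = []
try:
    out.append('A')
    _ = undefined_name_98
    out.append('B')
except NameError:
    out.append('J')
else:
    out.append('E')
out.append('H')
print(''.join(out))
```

Execution trace: 'A' (try body) → 'J' (except NameError) → 'H' (after the try/except). Output: AJH

Answer: AJH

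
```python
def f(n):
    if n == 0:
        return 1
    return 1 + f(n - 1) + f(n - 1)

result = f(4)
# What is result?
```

f(n) = 1 + 2·f(n-1), f(0)=1. Closed form: (1+1)·2^4 - 1 = 31.

Answer: 31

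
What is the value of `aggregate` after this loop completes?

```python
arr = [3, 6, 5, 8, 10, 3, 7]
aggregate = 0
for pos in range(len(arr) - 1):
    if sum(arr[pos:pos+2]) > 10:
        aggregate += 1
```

Count windows with sum > 10
`aggregate` takes the values: 0 → 1 → 2 → 3 → 4

Answer: 4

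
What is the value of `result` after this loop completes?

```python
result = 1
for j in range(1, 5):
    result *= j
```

4! = 24
`result` takes the values: 1 → 2 → 6 → 24

Answer: 24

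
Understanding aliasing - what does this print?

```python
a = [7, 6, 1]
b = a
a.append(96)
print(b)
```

Key concept: basic list aliasing.
Step by step:
`a = [7, 6, 1]` → a = [7, 6, 1]
`b = a` → b = [7, 6, 1] (same object as a)
`a.append(96)` → a = [7, 6, 1, 96] (same object as b); b = [7, 6, 1, 96] (same object as a)
`print(b)` → prints [7, 6, 1, 96]

Answer: [7, 6, 1, 96]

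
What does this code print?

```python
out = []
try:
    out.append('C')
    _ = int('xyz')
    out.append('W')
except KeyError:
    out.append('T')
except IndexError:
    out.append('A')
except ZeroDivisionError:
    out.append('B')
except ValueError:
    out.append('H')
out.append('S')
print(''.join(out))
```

Execution trace: 'C' (try body) → 'H' (except ValueError) → 'S' (after the try/except). Output: CHS

Answer: CHS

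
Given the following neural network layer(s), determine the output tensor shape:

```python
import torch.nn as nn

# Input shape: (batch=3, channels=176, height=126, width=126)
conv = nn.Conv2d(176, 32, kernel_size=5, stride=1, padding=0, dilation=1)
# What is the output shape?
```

Input: (3, 176, 126, 126) -> Output: (3, 32, 122, 122)

Answer: (3, 32, 122, 122)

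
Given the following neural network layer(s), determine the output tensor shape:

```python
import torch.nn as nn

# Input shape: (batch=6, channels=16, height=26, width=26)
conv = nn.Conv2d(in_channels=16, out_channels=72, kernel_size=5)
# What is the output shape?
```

Input: (6, 16, 26, 26) -> Output: (6, 72, 22, 22)

Answer: (6, 72, 22, 22)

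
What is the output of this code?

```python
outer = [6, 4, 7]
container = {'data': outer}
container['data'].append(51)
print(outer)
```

Key concept: dict holds reference to list.
Step by step:
`outer = [6, 4, 7]` → outer = [6, 4, 7]
`container = {'data': outer}` → container = {'data': [6, 4, 7]}
`container['data'].append(51)` → outer = [6, 4, 7, 51]; container = {'data': [6, 4, 7, 51]}
`print(outer)` → prints [6, 4, 7, 51]

Answer: [6, 4, 7, 51]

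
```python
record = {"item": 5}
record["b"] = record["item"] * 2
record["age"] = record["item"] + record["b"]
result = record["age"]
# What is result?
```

Trace:
`record = {"item": 5}` → record = {'item': 5}
`record["b"] = record["item"] * 2` → record = {'item': 5, 'b': 10}
`record["age"] = record["item"] + record["b"]` → record = {'item': 5, 'b': 10, 'age': 15}
`result = record["age"]` → result = 15
So result = 15

Answer: 15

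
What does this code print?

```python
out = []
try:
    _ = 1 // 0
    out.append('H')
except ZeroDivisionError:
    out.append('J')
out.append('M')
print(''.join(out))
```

Execution trace: 'J' (except ZeroDivisionError) → 'M' (after the try/except). Output: JM

Answer: JM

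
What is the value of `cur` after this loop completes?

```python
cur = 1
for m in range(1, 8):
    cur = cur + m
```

Start at 1, add 1 through 7
`cur` takes the values: 1 → 2 → 4 → 7 → 11 → 16 → 22 → 29

Answer: 29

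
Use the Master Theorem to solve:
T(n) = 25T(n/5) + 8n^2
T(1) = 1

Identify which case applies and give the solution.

a=25, b=5, f(n)=8n^2. log_5(25) = 2. Since c=2 = 2, Case 2 applies: T(n) = Θ(n^log_b(a) · log n) = O(n^2 log n).

Answer: O(n^2 log n) - Case 2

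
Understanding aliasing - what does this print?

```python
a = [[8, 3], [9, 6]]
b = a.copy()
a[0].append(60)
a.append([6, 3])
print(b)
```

Key concept: shallow copy with nested lists.
Step by step:
`a = [[8, 3], [9, 6]]` → a = [[8, 3], [9, 6]]
`b = a.copy()` → b = [[8, 3], [9, 6]]
`a[0].append(60)` → a = [[8, 3, 60], [9, 6]]; b = [[8, 3, 60], [9, 6]]
`a.append([6, 3])` → a = [[8, 3, 60], [9, 6], [6, 3]]
`print(b)` → prints [[8, 3, 60], [9, 6]]

Answer: [[8, 3, 60], [9, 6]]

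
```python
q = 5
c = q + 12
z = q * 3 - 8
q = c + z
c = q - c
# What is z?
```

Trace:
`q = 5` → q = 5
`c = q + 12` → c = 17
`z = q * 3 - 8` → z = 7
`q = c + z` → q = 24
`c = q - c` → c = 7
So z = 7

Answer: 7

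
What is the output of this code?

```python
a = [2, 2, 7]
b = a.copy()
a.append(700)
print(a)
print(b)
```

Key concept: list.copy() creates independent copy.
Step by step:
`a = [2, 2, 7]` → a = [2, 2, 7]
`b = a.copy()` → b = [2, 2, 7]
`a.append(700)` → a = [2, 2, 7, 700]
`print(a)` → prints [2, 2, 7, 700]
`print(b)` → prints [2, 2, 7]

Answer:
[2, 2, 7, 700]
[2, 2, 7]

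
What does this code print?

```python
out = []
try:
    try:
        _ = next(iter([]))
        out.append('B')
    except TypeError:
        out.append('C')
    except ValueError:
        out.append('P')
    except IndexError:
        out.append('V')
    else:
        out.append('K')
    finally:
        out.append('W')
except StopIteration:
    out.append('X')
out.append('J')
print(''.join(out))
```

Execution trace: 'W' (finally) → 'X' (outer except StopIteration) → 'J' (after the try/except). Output: WXJ

Answer: WXJ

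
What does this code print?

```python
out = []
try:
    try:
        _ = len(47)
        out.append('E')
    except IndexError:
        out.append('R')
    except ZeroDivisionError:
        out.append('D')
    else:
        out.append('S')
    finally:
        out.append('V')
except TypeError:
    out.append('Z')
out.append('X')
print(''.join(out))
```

Execution trace: 'V' (finally) → 'Z' (outer except TypeError) → 'X' (after the try/except). Output: VZX

Answer: VZX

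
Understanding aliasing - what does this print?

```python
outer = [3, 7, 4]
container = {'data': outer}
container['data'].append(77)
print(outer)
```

Key concept: dict holds reference to list.
Step by step:
`outer = [3, 7, 4]` → outer = [3, 7, 4]
`container = {'data': outer}` → container = {'data': [3, 7, 4]}
`container['data'].append(77)` → outer = [3, 7, 4, 77]; container = {'data': [3, 7, 4, 77]}
`print(outer)` → prints [3, 7, 4, 77]

Answer: [3, 7, 4, 77]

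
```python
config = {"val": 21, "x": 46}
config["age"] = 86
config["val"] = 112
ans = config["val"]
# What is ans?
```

Trace:
`config = {"val": 21, "x": 46}` → config = {'val': 21, 'x': 46}
`config["age"] = 86` → config = {'val': 21, 'x': 46, 'age': 86}
`config["val"] = 112` → config = {'val': 112, 'x': 46, 'age': 86}
`ans = config["val"]` → ans = 112
So ans = 112

Answer: 112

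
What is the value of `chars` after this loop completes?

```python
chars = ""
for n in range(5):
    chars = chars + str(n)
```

Concatenate digits 0 to 4
`chars` takes the values: "" → "0" → "01" → "012" → "0123" → "01234"

Answer: "01234"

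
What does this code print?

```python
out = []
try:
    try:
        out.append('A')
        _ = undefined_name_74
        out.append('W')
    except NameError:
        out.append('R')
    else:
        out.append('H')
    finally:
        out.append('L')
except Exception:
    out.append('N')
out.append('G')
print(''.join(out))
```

Execution trace: 'A' (inner try body) → 'R' (inner except NameError) → 'L' (inner finally) → 'G' (after the try/except). Output: ARLG

Answer: ARLG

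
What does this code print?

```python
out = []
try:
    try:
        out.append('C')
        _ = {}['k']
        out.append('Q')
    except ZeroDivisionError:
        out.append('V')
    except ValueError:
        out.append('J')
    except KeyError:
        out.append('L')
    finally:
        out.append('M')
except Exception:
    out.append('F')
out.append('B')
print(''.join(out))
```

Execution trace: 'C' (inner try body) → 'L' (inner except KeyError) → 'M' (inner finally) → 'B' (after the try/except). Output: CLMB

Answer: CLMB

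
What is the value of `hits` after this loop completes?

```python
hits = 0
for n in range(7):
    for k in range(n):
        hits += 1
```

Triangle number: 0+1+2+...+6
`hits` takes the values: 0 → 1 → 2 → 3 → 4 → 5 → 6 → 7 → 8 → 9 → 10 → 11 → 12 → 13 → 14 → 15 → 16 → 17 → 18 → 19 → 20 → 21

Answer: 21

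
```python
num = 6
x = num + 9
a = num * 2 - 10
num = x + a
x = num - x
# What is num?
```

Trace:
`num = 6` → num = 6
`x = num + 9` → x = 15
`a = num * 2 - 10` → a = 2
`num = x + a` → num = 17
`x = num - x` → x = 2
So num = 17

Answer: 17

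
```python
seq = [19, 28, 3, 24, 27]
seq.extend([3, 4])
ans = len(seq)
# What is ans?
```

Trace:
`seq = [19, 28, 3, 24, 27]` → seq = [19, 28, 3, 24, 27]
`seq.extend([3, 4])` → seq = [19, 28, 3, 24, 27, 3, 4]
`ans = len(seq)` → ans = 7
So ans = 7

Answer: 7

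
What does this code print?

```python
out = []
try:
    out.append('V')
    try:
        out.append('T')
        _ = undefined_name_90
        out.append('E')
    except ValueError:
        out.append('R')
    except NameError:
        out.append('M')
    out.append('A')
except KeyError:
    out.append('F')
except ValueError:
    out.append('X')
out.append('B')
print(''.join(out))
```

Execution trace: 'V' (try body) → 'T' (inner try body) → 'M' (inner except NameError) → 'A' (try body, no exception) → 'B' (after the try/except). Output: VTMAB

Answer: VTMAB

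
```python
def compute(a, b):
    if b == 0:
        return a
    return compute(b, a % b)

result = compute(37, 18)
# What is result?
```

compute(37, 18) -> compute(18, 1) -> compute(1, 0) -> 1

Answer: 1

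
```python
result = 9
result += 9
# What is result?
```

Trace:
`result = 9` → result = 9
`result += 9` → result = 18
So result = 18

Answer: 18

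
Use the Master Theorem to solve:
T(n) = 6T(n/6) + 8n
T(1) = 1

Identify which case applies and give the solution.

a=6, b=6, f(n)=8n. log_6(6) = 1. Since c=1 = 1, Case 2 applies: T(n) = Θ(n^log_b(a) · log n) = O(n log n).

Answer: O(n log n) - Case 2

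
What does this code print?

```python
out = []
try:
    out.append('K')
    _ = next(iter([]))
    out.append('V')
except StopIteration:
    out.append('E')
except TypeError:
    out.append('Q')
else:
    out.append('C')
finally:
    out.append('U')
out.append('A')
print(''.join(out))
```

Execution trace: 'K' (try body) → 'E' (except StopIteration) → 'U' (finally) → 'A' (after the try/except). Output: KEUA

Answer: KEUA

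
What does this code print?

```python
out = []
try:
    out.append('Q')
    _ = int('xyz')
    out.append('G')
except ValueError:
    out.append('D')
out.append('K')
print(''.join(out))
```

Execution trace: 'Q' (try body) → 'D' (except ValueError) → 'K' (after the try/except). Output: QDK

Answer: QDK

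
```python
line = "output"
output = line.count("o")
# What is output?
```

Trace:
`line = "output"` → line = 'output'
`output = line.count("o")` → output = 1
So output = 1

Answer: 1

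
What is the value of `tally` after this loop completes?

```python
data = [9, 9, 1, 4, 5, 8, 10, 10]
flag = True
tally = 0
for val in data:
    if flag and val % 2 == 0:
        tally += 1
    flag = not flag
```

Count even values at even positions
`tally` takes the values: 0 → 1

Answer: 1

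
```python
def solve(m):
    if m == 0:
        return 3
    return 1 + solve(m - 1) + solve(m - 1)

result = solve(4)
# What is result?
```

solve(m) = 1 + 2·solve(m-1), solve(0)=3. Closed form: (3+1)·2^4 - 1 = 63.

Answer: 63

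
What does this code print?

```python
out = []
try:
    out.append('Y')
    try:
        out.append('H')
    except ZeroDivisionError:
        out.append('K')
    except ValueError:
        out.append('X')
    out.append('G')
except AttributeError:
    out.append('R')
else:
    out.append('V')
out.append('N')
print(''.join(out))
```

Execution trace: 'Y' (try body) → 'H' (inner try body, no exception) → 'G' (try body, no exception) → 'V' (else) → 'N' (after the try/except). Output: YHGVN

Answer: YHGVN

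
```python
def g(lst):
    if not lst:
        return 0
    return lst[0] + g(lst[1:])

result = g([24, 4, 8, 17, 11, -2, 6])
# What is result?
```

24 + 4 + 8 + 17 + 11 + (-2) + 6 + 0 = 68

Answer: 68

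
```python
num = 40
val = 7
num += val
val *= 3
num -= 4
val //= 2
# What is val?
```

Trace:
`num = 40` → num = 40
`val = 7` → val = 7
`num += val` → num = 47
`val *= 3` → val = 21
`num -= 4` → num = 43
`val //= 2` → val = 10
So val = 10

Answer: 10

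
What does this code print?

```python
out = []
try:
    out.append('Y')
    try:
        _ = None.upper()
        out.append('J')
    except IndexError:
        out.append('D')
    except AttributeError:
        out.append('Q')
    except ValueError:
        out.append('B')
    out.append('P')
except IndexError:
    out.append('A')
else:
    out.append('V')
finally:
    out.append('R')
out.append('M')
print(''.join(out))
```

Execution trace: 'Y' (try body) → 'Q' (inner except AttributeError) → 'P' (try body, no exception) → 'V' (else) → 'R' (finally) → 'M' (after the try/except). Output: YQPVRM

Answer: YQPVRM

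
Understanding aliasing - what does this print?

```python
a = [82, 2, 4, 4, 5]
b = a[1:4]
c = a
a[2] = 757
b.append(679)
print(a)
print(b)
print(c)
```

Key concept: slice vs alias.
Step by step:
`a = [82, 2, 4, 4, 5]` → a = [82, 2, 4, 4, 5]
`b = a[1:4]` → b = [2, 4, 4]
`c = a` → c = [82, 2, 4, 4, 5] (same object as a)
`a[2] = 757` → a = [82, 2, 757, 4, 5] (same object as c); c = [82, 2, 757, 4, 5] (same object as a)
`b.append(679)` → b = [2, 4, 4, 679]
`print(a)` → prints [82, 2, 757, 4, 5]
`print(b)` → prints [2, 4, 4, 679]
`print(c)` → prints [82, 2, 757, 4, 5]

Answer:
[82, 2, 757, 4, 5]
[2, 4, 4, 679]
[82, 2, 757, 4, 5]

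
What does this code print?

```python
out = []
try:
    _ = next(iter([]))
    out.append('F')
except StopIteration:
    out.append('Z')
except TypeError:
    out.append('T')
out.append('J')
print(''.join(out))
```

Execution trace: 'Z' (except StopIteration) → 'J' (after the try/except). Output: ZJ

Answer: ZJ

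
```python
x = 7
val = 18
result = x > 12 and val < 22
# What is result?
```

Trace:
`x = 7` → x = 7
`val = 18` → val = 18
`result = x > 12 and val < 22` → result = False
So result = False

Answer: False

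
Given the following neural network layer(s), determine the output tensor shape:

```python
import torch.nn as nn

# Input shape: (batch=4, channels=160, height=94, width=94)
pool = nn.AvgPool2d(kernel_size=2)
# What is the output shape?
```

Input: (4, 160, 94, 94) -> Output: (4, 160, 47, 47)

Answer: (4, 160, 47, 47)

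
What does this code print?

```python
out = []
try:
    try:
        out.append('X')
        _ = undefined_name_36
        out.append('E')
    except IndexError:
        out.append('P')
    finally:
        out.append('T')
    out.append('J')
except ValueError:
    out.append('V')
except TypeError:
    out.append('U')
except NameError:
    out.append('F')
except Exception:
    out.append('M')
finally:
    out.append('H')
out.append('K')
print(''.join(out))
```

Execution trace: 'X' (inner try body) → 'T' (inner finally) → 'F' (except NameError) → 'H' (finally) → 'K' (after the try/except). Output: XTFHK

Answer: XTFHK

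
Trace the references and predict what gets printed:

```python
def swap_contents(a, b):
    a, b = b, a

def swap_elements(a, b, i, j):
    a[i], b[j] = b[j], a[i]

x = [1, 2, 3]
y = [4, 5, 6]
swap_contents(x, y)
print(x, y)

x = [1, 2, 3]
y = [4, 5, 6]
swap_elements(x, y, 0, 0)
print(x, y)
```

Key concept: parameter rebinding vs mutation.
Step by step:
`x = [1, 2, 3]` → x = [1, 2, 3]
`y = [4, 5, 6]` → y = [4, 5, 6]
`swap_contents(x, y)` → no visible change to tracked variables
`print(x, y)` → prints [1, 2, 3] [4, 5, 6]
`x = [1, 2, 3]` → x = [1, 2, 3]
`y = [4, 5, 6]` → y = [4, 5, 6]
`swap_elements(x, y, 0, 0)` → x = [4, 2, 3]; y = [1, 5, 6]
`print(x, y)` → prints [4, 2, 3] [1, 5, 6]

Answer:
[1, 2, 3] [4, 5, 6]
[4, 2, 3] [1, 5, 6]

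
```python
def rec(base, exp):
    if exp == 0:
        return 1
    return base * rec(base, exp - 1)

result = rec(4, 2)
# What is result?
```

rec(4, 2) = 4 * 4 = 16

Answer: 16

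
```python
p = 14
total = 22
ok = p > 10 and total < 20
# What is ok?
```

Trace:
`p = 14` → p = 14
`total = 22` → total = 22
`ok = p > 10 and total < 20` → ok = False
So ok = False

Answer: False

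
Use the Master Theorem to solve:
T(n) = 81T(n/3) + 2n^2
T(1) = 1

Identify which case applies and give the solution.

a=81, b=3, f(n)=2n^2. log_3(81) = 4. Since c=2 < 4, Case 1 applies: T(n) = Θ(n^log_b(a)) = O(n^4).

Answer: O(n^4) - Case 1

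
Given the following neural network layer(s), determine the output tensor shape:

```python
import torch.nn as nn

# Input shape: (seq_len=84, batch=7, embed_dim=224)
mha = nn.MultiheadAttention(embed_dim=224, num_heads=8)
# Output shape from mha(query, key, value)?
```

Input: (84, 7, 224) -> Output: (84, 7, 224)

Answer: (84, 7, 224)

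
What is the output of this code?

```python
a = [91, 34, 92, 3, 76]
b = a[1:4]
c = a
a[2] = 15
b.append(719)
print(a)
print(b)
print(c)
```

Key concept: slice vs alias.
Step by step:
`a = [91, 34, 92, 3, 76]` → a = [91, 34, 92, 3, 76]
`b = a[1:4]` → b = [34, 92, 3]
`c = a` → c = [91, 34, 92, 3, 76] (same object as a)
`a[2] = 15` → a = [91, 34, 15, 3, 76] (same object as c); c = [91, 34, 15, 3, 76] (same object as a)
`b.append(719)` → b = [34, 92, 3, 719]
`print(a)` → prints [91, 34, 15, 3, 76]
`print(b)` → prints [34, 92, 3, 719]
`print(c)` → prints [91, 34, 15, 3, 76]

Answer:
[91, 34, 15, 3, 76]
[34, 92, 3, 719]
[91, 34, 15, 3, 76]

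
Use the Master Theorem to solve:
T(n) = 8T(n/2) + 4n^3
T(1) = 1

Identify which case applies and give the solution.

a=8, b=2, f(n)=4n^3. log_2(8) = 3. Since c=3 = 3, Case 2 applies: T(n) = Θ(n^log_b(a) · log n) = O(n^3 log n).

Answer: O(n^3 log n) - Case 2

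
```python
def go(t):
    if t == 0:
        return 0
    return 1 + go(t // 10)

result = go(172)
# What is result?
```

Count of digits of 172: 3

Answer: 3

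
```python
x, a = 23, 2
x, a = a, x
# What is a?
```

Trace:
`x, a = 23, 2` → x = 23; a = 2
`x, a = a, x` → x = 2; a = 23
So a = 23

Answer: 23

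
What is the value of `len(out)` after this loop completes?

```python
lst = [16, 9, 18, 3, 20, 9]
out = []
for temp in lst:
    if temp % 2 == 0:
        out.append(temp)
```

Count even numbers in [16, 9, 18, 3, 20, 9]
`out` takes the values: [] → [16] → [16, 18] → [16, 18, 20]
So `len(out)` = 3

Answer: 3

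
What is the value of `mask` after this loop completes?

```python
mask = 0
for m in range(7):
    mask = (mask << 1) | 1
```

Build 7 consecutive 1-bits: 0b1111111
`mask` takes the values: 0 → 1 → 3 → 7 → 15 → 31 → 63 → 127

Answer: 127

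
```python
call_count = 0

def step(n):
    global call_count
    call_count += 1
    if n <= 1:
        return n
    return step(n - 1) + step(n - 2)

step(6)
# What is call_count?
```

Calls(n) = 1 + Calls(n-1) + Calls(n-2); Calls(0)=Calls(1)=1. For n=6 this gives 25.

Answer: 25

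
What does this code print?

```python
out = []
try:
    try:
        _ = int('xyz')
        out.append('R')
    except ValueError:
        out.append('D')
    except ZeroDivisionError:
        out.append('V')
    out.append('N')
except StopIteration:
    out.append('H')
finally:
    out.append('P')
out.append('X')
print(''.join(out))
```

Execution trace: 'D' (inner except ValueError) → 'N' (try body, no exception) → 'P' (finally) → 'X' (after the try/except). Output: DNPX

Answer: DNPX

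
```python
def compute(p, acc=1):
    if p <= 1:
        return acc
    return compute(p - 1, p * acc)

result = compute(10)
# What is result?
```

Accumulator trace (n, acc): (10, 1) -> (9, 10) -> (8, 90) -> (7, 720) -> (6, 5040) -> (5, 30240) -> (4, 151200) -> (3, 604800) -> (2, 1814400) -> (1, 3628800) -> return 3628800

Answer: 3628800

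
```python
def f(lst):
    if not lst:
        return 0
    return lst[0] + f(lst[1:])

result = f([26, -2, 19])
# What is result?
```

26 + (-2) + 19 + 0 = 43

Answer: 43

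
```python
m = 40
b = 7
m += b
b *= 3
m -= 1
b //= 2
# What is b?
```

Trace:
`m = 40` → m = 40
`b = 7` → b = 7
`m += b` → m = 47
`b *= 3` → b = 21
`m -= 1` → m = 46
`b //= 2` → b = 10
So b = 10

Answer: 10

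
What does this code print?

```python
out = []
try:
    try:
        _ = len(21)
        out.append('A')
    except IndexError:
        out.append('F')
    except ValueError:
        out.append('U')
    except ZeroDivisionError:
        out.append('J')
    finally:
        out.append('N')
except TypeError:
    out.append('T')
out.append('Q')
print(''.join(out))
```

Execution trace: 'N' (finally) → 'T' (outer except TypeError) → 'Q' (after the try/except). Output: NTQ

Answer: NTQ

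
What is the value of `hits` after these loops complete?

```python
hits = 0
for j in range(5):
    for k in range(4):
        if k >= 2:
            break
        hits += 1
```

Inner breaks at 2, outer runs 5 times
`hits` takes the values: 0 → 1 → 2 → 3 → 4 → 5 → 6 → 7 → 8 → 9 → 10

Answer: 10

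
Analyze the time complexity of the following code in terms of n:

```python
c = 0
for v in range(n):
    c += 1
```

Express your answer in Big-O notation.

Each loop level contributes: n. Multiplying the contributions gives O(n).

Answer: O(n)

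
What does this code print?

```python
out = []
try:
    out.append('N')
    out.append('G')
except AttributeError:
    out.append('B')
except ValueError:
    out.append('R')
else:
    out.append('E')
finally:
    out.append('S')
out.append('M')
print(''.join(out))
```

Execution trace: 'N' (try body) → 'G' (try body, no exception) → 'E' (else) → 'S' (finally) → 'M' (after the try/except). Output: NGESM

Answer: NGESM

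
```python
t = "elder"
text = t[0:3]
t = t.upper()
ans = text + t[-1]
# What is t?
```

Trace:
`t = "elder"` → t = 'elder'
`text = t[0:3]` → text = 'eld'
`t = t.upper()` → t = 'ELDER'
`ans = text + t[-1]` → ans = 'eldR'
So t = 'ELDER'

Answer: 'ELDER'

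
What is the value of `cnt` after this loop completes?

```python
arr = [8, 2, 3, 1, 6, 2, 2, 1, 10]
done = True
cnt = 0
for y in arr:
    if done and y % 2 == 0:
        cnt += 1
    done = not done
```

Count even values at even positions
`cnt` takes the values: 0 → 1 → 2 → 3 → 4

Answer: 4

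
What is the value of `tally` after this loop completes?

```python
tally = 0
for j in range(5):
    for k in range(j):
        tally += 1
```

Triangle number: 0+1+2+...+4
`tally` takes the values: 0 → 1 → 2 → 3 → 4 → 5 → 6 → 7 → 8 → 9 → 10

Answer: 10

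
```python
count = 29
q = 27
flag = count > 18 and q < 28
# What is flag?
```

Trace:
`count = 29` → count = 29
`q = 27` → q = 27
`flag = count > 18 and q < 28` → flag = True
So flag = True

Answer: True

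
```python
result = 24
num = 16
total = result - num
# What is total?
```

Trace:
`result = 24` → result = 24
`num = 16` → num = 16
`total = result - num` → total = 8
So total = 8

Answer: 8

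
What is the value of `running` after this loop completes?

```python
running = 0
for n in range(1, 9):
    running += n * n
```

Sum of squares 1² to 8² = 204
`running` takes the values: 0 → 1 → 5 → 14 → 30 → 55 → 91 → 140 → 204

Answer: 204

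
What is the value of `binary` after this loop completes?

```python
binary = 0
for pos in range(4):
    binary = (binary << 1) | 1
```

Build 4 consecutive 1-bits: 0b1111
`binary` takes the values: 0 → 1 → 3 → 7 → 15

Answer: 15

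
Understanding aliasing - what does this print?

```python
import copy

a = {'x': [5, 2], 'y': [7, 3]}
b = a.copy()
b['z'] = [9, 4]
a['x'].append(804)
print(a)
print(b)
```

Key concept: shallow copy of dict with mutable values.
Step by step:
`a = {'x': [5, 2], 'y': [7, 3]}` → a = {'x': [5, 2], 'y': [7, 3]}
`b = a.copy()` → b = {'x': [5, 2], 'y': [7, 3]}
`b['z'] = [9, 4]` → b = {'x': [5, 2], 'y': [7, 3], 'z': [9, 4]}
`a['x'].append(804)` → a = {'x': [5, 2, 804], 'y': [7, 3]}; b = {'x': [5, 2, 804], 'y': [7, 3], 'z': [9, 4]}
`print(a)` → prints {'x': [5, 2, 804], 'y': [7, 3]}
`print(b)` → prints {'x': [5, 2, 804], 'y': [7, 3], 'z': [9, 4]}

Answer:
{'x': [5, 2, 804], 'y': [7, 3]}
{'x': [5, 2, 804], 'y': [7, 3], 'z': [9, 4]}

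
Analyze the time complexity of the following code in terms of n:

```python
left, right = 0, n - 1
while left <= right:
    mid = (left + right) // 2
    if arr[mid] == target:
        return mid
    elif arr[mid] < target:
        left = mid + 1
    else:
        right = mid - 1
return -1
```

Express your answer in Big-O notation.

This is Binary search in a sorted array. Time complexity: O(log n).

Answer: O(log n)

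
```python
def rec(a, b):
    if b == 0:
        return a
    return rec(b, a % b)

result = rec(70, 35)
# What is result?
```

rec(70, 35) -> rec(35, 0) -> 35

Answer: 35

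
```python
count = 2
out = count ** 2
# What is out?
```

Trace:
`count = 2` → count = 2
`out = count ** 2` → out = 4
So out = 4

Answer: 4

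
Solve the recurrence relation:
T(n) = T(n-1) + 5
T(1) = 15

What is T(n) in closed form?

Unrolling: T(n) = T(1) + 5·(n-1) = 15 + 5(n-1) = 5n + 10.

Answer: T(n) = 5n + 10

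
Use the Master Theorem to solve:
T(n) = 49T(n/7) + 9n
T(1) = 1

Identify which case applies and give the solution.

a=49, b=7, f(n)=9n. log_7(49) = 2. Since c=1 < 2, Case 1 applies: T(n) = Θ(n^log_b(a)) = O(n^2).

Answer: O(n^2) - Case 1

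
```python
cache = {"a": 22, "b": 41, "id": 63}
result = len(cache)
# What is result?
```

Trace:
`cache = {"a": 22, "b": 41, "id": 63}` → cache = {'a': 22, 'b': 41, 'id': 63}
`result = len(cache)` → result = 3
So result = 3

Answer: 3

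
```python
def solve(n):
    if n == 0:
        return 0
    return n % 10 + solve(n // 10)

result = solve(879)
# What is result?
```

Sum of digits of 879: 9 + 7 + 8 = 24

Answer: 24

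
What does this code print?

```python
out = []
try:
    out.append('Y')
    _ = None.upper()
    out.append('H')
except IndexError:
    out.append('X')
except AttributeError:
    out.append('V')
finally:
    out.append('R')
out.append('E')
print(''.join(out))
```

Execution trace: 'Y' (try body) → 'V' (except AttributeError) → 'R' (finally) → 'E' (after the try/except). Output: YVRE

Answer: YVRE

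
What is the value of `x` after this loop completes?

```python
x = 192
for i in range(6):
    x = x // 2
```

Halve 6 times: 192 // 2^6 = 3
`x` takes the values: 192 → 96 → 48 → 24 → 12 → 6 → 3

Answer: 3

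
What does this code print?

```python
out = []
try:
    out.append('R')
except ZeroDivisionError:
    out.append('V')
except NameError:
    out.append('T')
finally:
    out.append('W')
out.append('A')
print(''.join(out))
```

Execution trace: 'R' (try body, no exception) → 'W' (finally) → 'A' (after the try/except). Output: RWA

Answer: RWA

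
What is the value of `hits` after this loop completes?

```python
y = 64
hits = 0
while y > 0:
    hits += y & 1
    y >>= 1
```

Count set bits in 64 (binary: 0b1000000)
`hits` takes the values: 0 → 1

Answer: 1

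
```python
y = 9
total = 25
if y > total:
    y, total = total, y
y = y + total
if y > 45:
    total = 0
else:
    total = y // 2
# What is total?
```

Trace:
`y = 9` → y = 9
`total = 25` → total = 25
`if y > total: ...` → y > total is False → no variable changes
`y = y + total` → y = 34
`if y > 45: ...` → y > 45 is False, take else branch → total = 17
So total = 17

Answer: 17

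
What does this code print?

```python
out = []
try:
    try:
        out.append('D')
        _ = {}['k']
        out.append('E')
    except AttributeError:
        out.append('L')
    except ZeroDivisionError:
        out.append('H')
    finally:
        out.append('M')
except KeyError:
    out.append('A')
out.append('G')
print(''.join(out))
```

Execution trace: 'D' (inner try body) → 'M' (inner finally) → 'A' (outer except KeyError) → 'G' (after the try/except). Output: DMAG

Answer: DMAG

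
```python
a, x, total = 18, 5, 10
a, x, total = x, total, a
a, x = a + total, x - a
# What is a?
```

Trace:
`a, x, total = 18, 5, 10` → a = 18; x = 5; total = 10
`a, x, total = x, total, a` → a = 5; x = 10; total = 18
`a, x = a + total, x - a` → a = 23; x = 5
So a = 23

Answer: 23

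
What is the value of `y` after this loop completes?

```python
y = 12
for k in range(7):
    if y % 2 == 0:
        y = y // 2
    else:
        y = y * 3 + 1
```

Collatz-style transformation from 12
`y` takes the values: 12 → 6 → 3 → 10 → 5 → 16 → 8 → 4

Answer: 4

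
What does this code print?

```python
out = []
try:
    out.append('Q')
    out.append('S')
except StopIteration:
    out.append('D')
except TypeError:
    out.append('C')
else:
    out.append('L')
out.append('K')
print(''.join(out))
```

Execution trace: 'Q' (try body) → 'S' (try body, no exception) → 'L' (else) → 'K' (after the try/except). Output: QSLK

Answer: QSLK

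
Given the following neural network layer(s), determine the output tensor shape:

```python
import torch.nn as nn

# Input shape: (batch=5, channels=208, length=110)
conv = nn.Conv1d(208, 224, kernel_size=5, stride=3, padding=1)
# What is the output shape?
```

Input: (5, 208, 110) -> Output: (5, 224, 36)

Answer: (5, 224, 36)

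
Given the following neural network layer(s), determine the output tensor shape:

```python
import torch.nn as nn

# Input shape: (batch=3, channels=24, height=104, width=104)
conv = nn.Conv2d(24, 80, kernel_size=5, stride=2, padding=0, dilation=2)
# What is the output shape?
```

Input: (3, 24, 104, 104) -> Output: (3, 80, 48, 48)

Answer: (3, 80, 48, 48)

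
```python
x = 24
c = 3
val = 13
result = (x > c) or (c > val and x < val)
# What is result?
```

Trace:
`x = 24` → x = 24
`c = 3` → c = 3
`val = 13` → val = 13
`result = (x > c) or (c > val and x < val)` → result = True
So result = True

Answer: True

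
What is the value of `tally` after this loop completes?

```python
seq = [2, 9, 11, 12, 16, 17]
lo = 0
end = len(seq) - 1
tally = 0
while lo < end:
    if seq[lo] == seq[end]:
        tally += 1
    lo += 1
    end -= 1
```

Count matching pairs from ends
`tally` takes the values: 0

Answer: 0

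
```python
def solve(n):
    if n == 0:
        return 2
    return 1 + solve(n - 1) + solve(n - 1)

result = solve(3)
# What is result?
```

solve(n) = 1 + 2·solve(n-1), solve(0)=2. Closed form: (2+1)·2^3 - 1 = 23.

Answer: 23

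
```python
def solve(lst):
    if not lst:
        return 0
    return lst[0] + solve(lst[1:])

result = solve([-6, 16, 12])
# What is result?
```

(-6) + 16 + 12 + 0 = 22

Answer: 22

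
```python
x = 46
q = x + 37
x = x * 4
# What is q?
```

Trace:
`x = 46` → x = 46
`q = x + 37` → q = 83
`x = x * 4` → x = 184
So q = 83

Answer: 83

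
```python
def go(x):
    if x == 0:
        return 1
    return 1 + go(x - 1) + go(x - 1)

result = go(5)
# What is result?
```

go(x) = 1 + 2·go(x-1), go(0)=1. Closed form: (1+1)·2^5 - 1 = 63.

Answer: 63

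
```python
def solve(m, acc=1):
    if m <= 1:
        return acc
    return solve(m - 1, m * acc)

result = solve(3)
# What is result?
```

Accumulator trace (n, acc): (3, 1) -> (2, 3) -> (1, 6) -> return 6

Answer: 6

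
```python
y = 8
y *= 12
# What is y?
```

Trace:
`y = 8` → y = 8
`y *= 12` → y = 96
So y = 96

Answer: 96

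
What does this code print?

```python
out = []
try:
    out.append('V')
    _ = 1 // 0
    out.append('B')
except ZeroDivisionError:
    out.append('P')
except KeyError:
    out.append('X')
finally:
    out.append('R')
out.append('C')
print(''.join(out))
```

Execution trace: 'V' (try body) → 'P' (except ZeroDivisionError) → 'R' (finally) → 'C' (after the try/except). Output: VPRC

Answer: VPRC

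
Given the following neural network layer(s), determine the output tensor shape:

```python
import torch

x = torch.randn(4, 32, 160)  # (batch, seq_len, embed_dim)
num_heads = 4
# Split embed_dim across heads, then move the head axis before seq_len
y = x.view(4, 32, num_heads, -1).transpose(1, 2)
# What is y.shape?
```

Input: (4, 32, 160) -> head_dim = 160 // 4 = 40; after view: (4, 32, 4, 40) -> after transpose(1, 2): (4, 4, 32, 40) -> Output: (4, 4, 32, 40)

Answer: (4, 4, 32, 40)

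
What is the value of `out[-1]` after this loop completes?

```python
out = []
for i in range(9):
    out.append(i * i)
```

Last element of squares 0 to 8
`out` takes the values: [] → [0] → [0, 1] → [0, 1, 4] → [0, 1, 4, 9] → [0, 1, 4, 9, 16] → [0, 1, 4, 9, 16, 25] → [0, 1, 4, 9, 16, 25, 36] → [0, 1, 4, 9, 16, 25, 36, 49] → [0, 1, 4, 9, 16, 25, 36, 49, 64]
So `out[-1]` = 64

Answer: 64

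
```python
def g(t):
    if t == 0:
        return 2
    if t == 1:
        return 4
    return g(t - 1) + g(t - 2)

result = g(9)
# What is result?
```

Build up from base cases: g(0)=2, g(1)=4, g(2)=6, g(3)=10, g(4)=16, g(5)=26, g(6)=42, ..., g(9)=178

Answer: 178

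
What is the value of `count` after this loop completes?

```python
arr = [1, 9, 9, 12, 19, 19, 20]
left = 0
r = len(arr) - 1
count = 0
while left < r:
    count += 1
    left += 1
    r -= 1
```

Iterations until pointers meet (list length 7)
`count` takes the values: 0 → 1 → 2 → 3

Answer: 3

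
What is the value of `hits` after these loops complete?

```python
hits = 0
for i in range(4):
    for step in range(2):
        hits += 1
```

4 * 2 = 8
`hits` takes the values: 0 → 1 → 2 → 3 → 4 → 5 → 6 → 7 → 8

Answer: 8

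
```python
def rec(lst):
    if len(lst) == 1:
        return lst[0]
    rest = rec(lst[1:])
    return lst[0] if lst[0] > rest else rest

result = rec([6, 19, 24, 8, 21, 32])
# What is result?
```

Recursive max over [6, 19, 24, 8, 21, 32] = 32

Answer: 32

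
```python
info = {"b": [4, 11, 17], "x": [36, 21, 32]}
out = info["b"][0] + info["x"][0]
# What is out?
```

Trace:
`info = {"b": [4, 11, 17], "x": [36, 21, 32]}` → info = {'b': [4, 11, 17], 'x': [36, 21, 32]}
`out = info["b"][0] + info["x"][0]` → out = 40
So out = 40

Answer: 40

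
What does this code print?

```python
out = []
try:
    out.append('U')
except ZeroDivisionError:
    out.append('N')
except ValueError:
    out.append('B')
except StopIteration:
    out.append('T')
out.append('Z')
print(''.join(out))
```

Execution trace: 'U' (try body, no exception) → 'Z' (after the try/except). Output: UZ

Answer: UZ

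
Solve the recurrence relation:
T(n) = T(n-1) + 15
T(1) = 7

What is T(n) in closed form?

Unrolling: T(n) = T(1) + 15·(n-1) = 7 + 15(n-1) = 15n - 8.

Answer: T(n) = 15n - 8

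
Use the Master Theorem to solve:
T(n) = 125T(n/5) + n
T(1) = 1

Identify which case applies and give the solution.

a=125, b=5, f(n)=n. log_5(125) = 3. Since c=1 < 3, Case 1 applies: T(n) = Θ(n^log_b(a)) = O(n^3).

Answer: O(n^3) - Case 1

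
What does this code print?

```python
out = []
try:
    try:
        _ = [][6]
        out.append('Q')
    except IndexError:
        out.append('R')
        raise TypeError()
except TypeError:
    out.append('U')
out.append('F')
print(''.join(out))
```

Execution trace: 'R' (except IndexError) → 'U' (outer except TypeError) → 'F' (after the try/except). Output: RUF

Answer: RUF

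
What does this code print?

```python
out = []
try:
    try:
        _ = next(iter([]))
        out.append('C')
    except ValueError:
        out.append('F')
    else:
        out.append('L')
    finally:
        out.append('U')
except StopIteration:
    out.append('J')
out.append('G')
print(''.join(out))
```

Execution trace: 'U' (inner finally) → 'J' (outer except StopIteration) → 'G' (after the try/except). Output: UJG

Answer: UJG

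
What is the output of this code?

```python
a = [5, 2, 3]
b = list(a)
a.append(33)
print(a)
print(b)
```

Key concept: list() constructor creates copy.
Step by step:
`a = [5, 2, 3]` → a = [5, 2, 3]
`b = list(a)` → b = [5, 2, 3]
`a.append(33)` → a = [5, 2, 3, 33]
`print(a)` → prints [5, 2, 3, 33]
`print(b)` → prints [5, 2, 3]

Answer:
[5, 2, 3, 33]
[5, 2, 3]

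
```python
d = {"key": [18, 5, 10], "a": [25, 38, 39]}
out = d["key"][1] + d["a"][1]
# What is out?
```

Trace:
`d = {"key": [18, 5, 10], "a": [25, 38, 39]}` → d = {'key': [18, 5, 10], 'a': [25, 38, 39]}
`out = d["key"][1] + d["a"][1]` → out = 43
So out = 43

Answer: 43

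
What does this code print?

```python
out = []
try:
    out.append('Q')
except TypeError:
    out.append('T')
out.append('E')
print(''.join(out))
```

Execution trace: 'Q' (try body, no exception) → 'E' (after the try/except). Output: QE

Answer: QE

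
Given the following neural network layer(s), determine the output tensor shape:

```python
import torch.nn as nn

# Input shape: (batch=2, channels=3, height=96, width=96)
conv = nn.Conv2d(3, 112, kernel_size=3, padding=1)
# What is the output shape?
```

Input: (2, 3, 96, 96) -> Output: (2, 112, 96, 96)

Answer: (2, 112, 96, 96)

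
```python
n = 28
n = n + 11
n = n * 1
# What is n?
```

Trace:
`n = 28` → n = 28
`n = n + 11` → n = 39
`n = n * 1` → n = 39
So n = 39

Answer: 39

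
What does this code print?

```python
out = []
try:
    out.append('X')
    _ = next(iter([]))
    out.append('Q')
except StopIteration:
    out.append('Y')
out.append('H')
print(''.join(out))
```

Execution trace: 'X' (try body) → 'Y' (except StopIteration) → 'H' (after the try/except). Output: XYH

Answer: XYH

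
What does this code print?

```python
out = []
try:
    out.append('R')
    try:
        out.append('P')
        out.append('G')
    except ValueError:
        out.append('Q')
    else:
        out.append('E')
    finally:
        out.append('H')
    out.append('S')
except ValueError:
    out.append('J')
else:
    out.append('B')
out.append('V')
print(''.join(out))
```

Execution trace: 'R' (try body) → 'P' (inner try body) → 'G' (inner try body, no exception) → 'E' (inner else) → 'H' (inner finally) → 'S' (try body, no exception) → 'B' (else) → 'V' (after the try/except). Output: RPGEHSBV

Answer: RPGEHSBV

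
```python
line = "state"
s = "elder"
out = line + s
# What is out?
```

Trace:
`line = "state"` → line = 'state'
`s = "elder"` → s = 'elder'
`out = line + s` → out = 'stateelder'
So out = 'stateelder'

Answer: 'stateelder'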